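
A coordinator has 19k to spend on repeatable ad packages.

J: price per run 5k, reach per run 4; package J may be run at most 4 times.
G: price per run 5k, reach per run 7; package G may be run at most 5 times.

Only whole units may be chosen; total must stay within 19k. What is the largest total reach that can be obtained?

21

G has the best ratio (7/5); taking only G gives at most 3×7 = 21 (stopped by the price limit).
Optimal: 3×G: price 15 ≤ 19, reach 3·7 = 21.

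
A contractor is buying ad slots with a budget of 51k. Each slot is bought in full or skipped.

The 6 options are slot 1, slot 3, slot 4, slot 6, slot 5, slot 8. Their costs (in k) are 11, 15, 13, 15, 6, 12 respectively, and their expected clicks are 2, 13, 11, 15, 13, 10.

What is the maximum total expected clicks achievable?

Allowing fractional choices, the relaxed optimum would be about 53.7, but ad slots are indivisible.
slot 3 + slot 6 + slot 5 + slot 8: cost 15 + 15 + 6 + 12 = 48 ≤ 51, expected clicks 13 + 15 + 13 + 10 = 51.
slot 3 + slot 4 + slot 6 + slot 5: cost 15 + 13 + 15 + 6 = 49 ≤ 51, expected clicks 13 + 11 + 15 + 13 = 52.
slot 4 + slot 6 + slot 5 + slot 8: cost 13 + 15 + 6 + 12 = 46 ≤ 51, expected clicks 11 + 15 + 13 + 10 = 49.
Best is slot 3, slot 4, slot 6, and slot 5 with total expected clicks 52.

52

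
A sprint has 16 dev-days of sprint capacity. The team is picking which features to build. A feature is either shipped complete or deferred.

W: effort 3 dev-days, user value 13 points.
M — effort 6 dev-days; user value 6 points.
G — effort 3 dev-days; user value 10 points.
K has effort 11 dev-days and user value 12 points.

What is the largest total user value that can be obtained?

W + K: effort 3 + 11 = 14 ≤ 16, user value 13 + 12 = 25.
W + G: effort 3 + 3 = 6 ≤ 16, user value 13 + 10 = 23.
W + M + G: effort 3 + 6 + 3 = 12 ≤ 16, user value 13 + 6 + 10 = 29.
Best is W, M, and G with total user value 29.

29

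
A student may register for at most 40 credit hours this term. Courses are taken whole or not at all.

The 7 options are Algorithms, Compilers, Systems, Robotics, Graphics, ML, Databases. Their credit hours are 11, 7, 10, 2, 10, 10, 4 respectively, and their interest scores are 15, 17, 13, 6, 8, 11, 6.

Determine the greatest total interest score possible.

Algorithms + Compilers + Systems + Robotics + Databases: credit hours 11 + 7 + 10 + 2 + 4 = 34 ≤ 40, interest score 15 + 17 + 13 + 6 + 6 = 57.
Algorithms + Compilers + Systems + Robotics + Graphics: credit hours 11 + 7 + 10 + 2 + 10 = 40 ≤ 40, interest score 15 + 17 + 13 + 6 + 8 = 59.
Algorithms + Compilers + Systems + Robotics + ML: credit hours 11 + 7 + 10 + 2 + 10 = 40 ≤ 40, interest score 15 + 17 + 13 + 6 + 11 = 62.
Best is Algorithms, Compilers, Systems, Robotics, and ML with total interest score 62.

62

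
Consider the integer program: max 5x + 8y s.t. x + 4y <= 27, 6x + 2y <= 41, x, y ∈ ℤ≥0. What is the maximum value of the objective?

65

The continuous relaxation peaks at (5, 5.5) with value 69.00; rounding to a feasible lattice point costs some objective.
(x,y)=(5,5): 1·5+4·5=25≤27, 6·5+2·5=40≤41, objective 65.
(x,y)=(4,5): 1·4+4·5=24≤27, 6·4+2·5=34≤41, objective 60.
(x,y)=(5,4): 1·5+4·4=21≤27, 6·5+2·4=38≤41, objective 57.
The best lattice point is (5,5), giving 65.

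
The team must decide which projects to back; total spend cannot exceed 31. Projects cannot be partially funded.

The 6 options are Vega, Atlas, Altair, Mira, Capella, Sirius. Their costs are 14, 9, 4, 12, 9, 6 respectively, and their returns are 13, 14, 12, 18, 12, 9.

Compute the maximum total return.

53

Altair + Mira + Capella + Sirius: cost 4 + 12 + 9 + 6 = 31 ≤ 31, return 12 + 18 + 12 + 9 = 51.
Atlas + Altair + Capella + Sirius: cost 9 + 4 + 9 + 6 = 28 ≤ 31, return 14 + 12 + 12 + 9 = 47.
Atlas + Altair + Mira + Sirius: cost 9 + 4 + 12 + 6 = 31 ≤ 31, return 14 + 12 + 18 + 9 = 53.
Best is Atlas, Altair, Mira, and Sirius with total return 53.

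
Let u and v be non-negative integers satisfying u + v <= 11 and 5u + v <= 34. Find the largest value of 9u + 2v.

62

The continuous relaxation peaks at (5.75, 5.25) with value 62.25; rounding to a feasible lattice point costs some objective.
(u,v)=(6,4) is feasible, giving 62.
(u,v)=(6,3) is feasible, giving 60.
(u,v)=(5,6) is feasible, giving 57.
(u,v)=(5,5) is feasible, giving 55.
No feasible integer point exceeds 62.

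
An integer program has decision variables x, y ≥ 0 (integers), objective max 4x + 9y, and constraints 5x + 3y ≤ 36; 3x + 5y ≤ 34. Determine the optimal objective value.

58

(x,y)=(1,6): 5·1+3·6=23≤36, 3·1+5·6=33≤34, objective 58.
(x,y)=(0,6): 5·0+3·6=18≤36, 3·0+5·6=30≤34, objective 54.
(x,y)=(2,5): 5·2+3·5=25≤36, 3·2+5·5=31≤34, objective 53.
No feasible integer point exceeds 58.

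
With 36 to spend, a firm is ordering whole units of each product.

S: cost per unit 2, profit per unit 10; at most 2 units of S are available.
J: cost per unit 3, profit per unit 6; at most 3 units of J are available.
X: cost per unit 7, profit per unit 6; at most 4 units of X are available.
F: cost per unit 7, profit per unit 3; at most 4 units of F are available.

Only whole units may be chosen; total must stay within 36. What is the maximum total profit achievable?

56

2×S, 3×J, 2×X, and 1×F: cost 34 ≤ 36, profit 2·10 + 3·6 + 2·6 + 1·3 = 53.
2×S, 3×J, and 3×X: cost 34 ≤ 36, profit 2·10 + 3·6 + 3·6 = 56.
Best is 56.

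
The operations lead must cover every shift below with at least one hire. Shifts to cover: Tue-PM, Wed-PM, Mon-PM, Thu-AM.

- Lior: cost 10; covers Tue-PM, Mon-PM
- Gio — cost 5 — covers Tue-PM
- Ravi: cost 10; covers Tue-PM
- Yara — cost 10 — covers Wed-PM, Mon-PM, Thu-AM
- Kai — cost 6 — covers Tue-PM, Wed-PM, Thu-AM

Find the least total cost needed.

15

The greedy cost-per-new-shift heuristic would pick Kai and Lior for 16, but a cheaper cover exists.
Choose Gio and Yara: together they cover Tue-PM, Wed-PM, Mon-PM, Thu-AM — every shift.
Total cost: 5 + 10 = 15.
No cover costs less than 15.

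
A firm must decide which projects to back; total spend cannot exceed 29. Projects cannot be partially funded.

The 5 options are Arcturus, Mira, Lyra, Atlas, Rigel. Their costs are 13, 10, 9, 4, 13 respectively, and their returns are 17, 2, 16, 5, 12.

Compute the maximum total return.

38

This is an integer program with binary decision variables.
Take Arcturus, Lyra, and Atlas: cost 13 + 9 + 4 = 26 ≤ 29, return 17 + 16 + 5 = 38.
No other feasible combination does better.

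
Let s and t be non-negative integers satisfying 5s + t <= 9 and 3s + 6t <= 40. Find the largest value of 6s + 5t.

Relaxing integrality, the LP optimum is 35.15 at (s,t) = (0.519, 6.41), which is not an integer point.
(s,t)=(0,6): 5·0+1·6=6≤9, 3·0+6·6=36≤40, objective 30.
(s,t)=(0,5): 5·0+1·5=5≤9, 3·0+6·5=30≤40, objective 25.
The best lattice point is (0,6), giving 30.

30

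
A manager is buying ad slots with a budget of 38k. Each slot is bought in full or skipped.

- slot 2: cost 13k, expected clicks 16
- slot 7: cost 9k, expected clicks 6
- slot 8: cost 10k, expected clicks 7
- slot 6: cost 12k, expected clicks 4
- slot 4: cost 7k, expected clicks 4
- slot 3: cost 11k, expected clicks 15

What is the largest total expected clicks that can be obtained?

38

Treat it as a binary knapsack problem.
Allowing fractional choices, the relaxed optimum would be about 40.7, but ad slots are indivisible.
slot 2 + slot 7 + slot 3: cost 13 + 9 + 11 = 33 ≤ 38, expected clicks 16 + 6 + 15 = 37.
slot 2 + slot 8 + slot 3: cost 13 + 10 + 11 = 34 ≤ 38, expected clicks 16 + 7 + 15 = 38.
Best is slot 2, slot 8, and slot 3 with total expected clicks 38.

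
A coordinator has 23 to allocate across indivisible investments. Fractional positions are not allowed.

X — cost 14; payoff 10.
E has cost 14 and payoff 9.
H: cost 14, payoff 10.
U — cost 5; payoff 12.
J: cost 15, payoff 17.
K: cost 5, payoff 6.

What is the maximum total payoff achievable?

29

Allowing fractional choices, the relaxed optimum would be about 32.7, but investments are indivisible.
J + K: cost 15 + 5 = 20 ≤ 23, payoff 17 + 6 = 23.
U + J: cost 5 + 15 = 20 ≤ 23, payoff 12 + 17 = 29.
X + U: cost 14 + 5 = 19 ≤ 23, payoff 10 + 12 = 22.
Best is U and J with total payoff 29.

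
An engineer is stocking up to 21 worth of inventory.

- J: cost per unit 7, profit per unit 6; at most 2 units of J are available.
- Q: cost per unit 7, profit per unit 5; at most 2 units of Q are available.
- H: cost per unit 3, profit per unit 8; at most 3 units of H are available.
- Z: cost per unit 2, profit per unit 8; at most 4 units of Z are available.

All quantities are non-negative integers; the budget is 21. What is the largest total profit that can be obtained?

This is a bounded integer knapsack.
1×J, 2×H, and 4×Z: cost 21 ≤ 21, profit 1·6 + 2·8 + 4·8 = 54.
3×H and 4×Z: cost 17 ≤ 21, profit 3·8 + 4·8 = 56.
Best is 56.

56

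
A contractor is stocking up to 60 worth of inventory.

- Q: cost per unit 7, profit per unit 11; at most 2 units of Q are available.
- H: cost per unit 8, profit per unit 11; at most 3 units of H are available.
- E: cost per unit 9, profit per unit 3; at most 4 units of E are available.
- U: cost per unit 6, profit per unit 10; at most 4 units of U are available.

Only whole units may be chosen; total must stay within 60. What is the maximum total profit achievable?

85

U has the best ratio (10/6); taking only U gives at most 4×10 = 40 (stopped by the supply cap of 4).
Mixing does better — 2×Q, 3×H, and 3×U: cost 56 ≤ 60, profit 2·11 + 3·11 + 3·10 = 85.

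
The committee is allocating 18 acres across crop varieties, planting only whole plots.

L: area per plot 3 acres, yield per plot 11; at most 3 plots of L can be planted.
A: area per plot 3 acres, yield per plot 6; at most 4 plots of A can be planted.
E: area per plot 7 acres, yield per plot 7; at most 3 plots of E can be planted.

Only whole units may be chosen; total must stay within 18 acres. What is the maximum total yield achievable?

51

Take 3×L and 3×A: area 18 ≤ 18, yield 3·11 + 3·6 = 51.
L has the best ratio (11/3) and is taken to its limit of 3; remaining capacity is filled optimally with the others.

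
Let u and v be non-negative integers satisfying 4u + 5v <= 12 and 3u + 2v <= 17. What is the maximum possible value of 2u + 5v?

(u,v)=(0,2): 4·0+5·2=10≤12, 3·0+2·2=4≤17, objective 10.
(u,v)=(1,1): 4·1+5·1=9≤12, 3·1+2·1=5≤17, objective 7.
(u,v)=(0,1): 4·0+5·1=5≤12, 3·0+2·1=2≤17, objective 5.
Maximum is 10 at (u,v)=(0,2).

10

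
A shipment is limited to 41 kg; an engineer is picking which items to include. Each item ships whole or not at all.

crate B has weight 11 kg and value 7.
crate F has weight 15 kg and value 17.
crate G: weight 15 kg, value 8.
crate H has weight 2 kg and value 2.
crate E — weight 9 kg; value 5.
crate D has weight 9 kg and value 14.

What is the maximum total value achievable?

41

This is an integer program with binary decision variables.
Allowing fractional choices, the relaxed optimum would be about 42.2, but items are indivisible.
crate F + crate G + crate D: weight 15 + 15 + 9 = 39 ≤ 41, value 17 + 8 + 14 = 39.
crate F + crate G + crate H + crate D: weight 15 + 15 + 2 + 9 = 41 ≤ 41, value 17 + 8 + 2 + 14 = 41.
crate B + crate F + crate H + crate D: weight 11 + 15 + 2 + 9 = 37 ≤ 41, value 7 + 17 + 2 + 14 = 40.
Best is crate F, crate G, crate H, and crate D with total value 41.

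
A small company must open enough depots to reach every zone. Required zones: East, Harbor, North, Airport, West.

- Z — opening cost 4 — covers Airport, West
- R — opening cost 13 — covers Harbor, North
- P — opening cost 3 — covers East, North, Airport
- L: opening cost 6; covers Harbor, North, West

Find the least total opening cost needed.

Choose P and L: together they cover East, Harbor, North, Airport, West — every zone.
Total opening cost: 3 + 6 = 9.
No cover costs less than 9.

9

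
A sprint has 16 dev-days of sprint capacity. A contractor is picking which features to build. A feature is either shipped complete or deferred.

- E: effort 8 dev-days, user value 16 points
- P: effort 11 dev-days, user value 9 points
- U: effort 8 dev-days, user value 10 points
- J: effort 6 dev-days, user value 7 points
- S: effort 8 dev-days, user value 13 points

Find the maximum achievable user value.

29

E + U: effort 8 + 8 = 16 ≤ 16, user value 16 + 10 = 26.
E + S: effort 8 + 8 = 16 ≤ 16, user value 16 + 13 = 29.
Best is E and S with total user value 29.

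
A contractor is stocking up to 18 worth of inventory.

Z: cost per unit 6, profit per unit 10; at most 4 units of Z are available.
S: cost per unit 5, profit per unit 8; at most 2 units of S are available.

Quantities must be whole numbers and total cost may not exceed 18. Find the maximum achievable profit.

Z has the best ratio (10/6); taking only Z gives at most 3×10 = 30 (stopped by the cost limit).
Optimal: 3×Z: cost 18 ≤ 18, profit 3·10 = 30.

30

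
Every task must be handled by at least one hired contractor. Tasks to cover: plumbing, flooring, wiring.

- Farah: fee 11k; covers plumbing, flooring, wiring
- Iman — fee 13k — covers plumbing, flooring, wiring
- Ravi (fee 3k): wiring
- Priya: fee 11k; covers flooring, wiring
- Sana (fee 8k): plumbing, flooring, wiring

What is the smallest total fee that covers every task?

8

This is an integer covering problem.
Sana alone covers plumbing, flooring, wiring — every task.
Total fee: 8.
No cover costs less than 8.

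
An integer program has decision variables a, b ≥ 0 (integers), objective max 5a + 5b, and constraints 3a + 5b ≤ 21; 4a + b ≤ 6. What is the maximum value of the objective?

(a,b)=(0,4): 3·0+5·4=20≤21, 4·0+1·4=4≤6, objective 20.
(a,b)=(1,2): 3·1+5·2=13≤21, 4·1+1·2=6≤6, objective 15.
(a,b)=(0,3): 3·0+5·3=15≤21, 4·0+1·3=3≤6, objective 15.
No feasible integer point exceeds 20.

20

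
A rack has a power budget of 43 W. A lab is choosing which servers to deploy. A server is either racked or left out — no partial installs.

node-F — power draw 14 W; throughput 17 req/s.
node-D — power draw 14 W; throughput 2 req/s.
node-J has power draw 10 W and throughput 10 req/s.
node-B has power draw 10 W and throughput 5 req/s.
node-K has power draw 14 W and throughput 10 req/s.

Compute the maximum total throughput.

Take node-F, node-J, and node-K: power draw 14 + 10 + 14 = 38 ≤ 43, throughput 17 + 10 + 10 = 37.
No other feasible combination does better.

37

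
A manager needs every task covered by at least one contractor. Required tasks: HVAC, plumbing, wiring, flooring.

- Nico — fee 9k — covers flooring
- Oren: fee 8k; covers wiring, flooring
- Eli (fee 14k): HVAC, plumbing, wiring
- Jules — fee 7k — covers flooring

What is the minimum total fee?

The greedy cost-per-new-task heuristic would pick Oren and Eli for 22, but a cheaper cover exists.
Choose Eli and Jules: together they cover HVAC, plumbing, wiring, flooring — every task.
Total fee: 14 + 7 = 21.
No cover costs less than 21.

21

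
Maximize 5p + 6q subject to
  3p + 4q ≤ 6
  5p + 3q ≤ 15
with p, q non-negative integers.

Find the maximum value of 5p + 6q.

10

(p,q)=(2,0) is feasible, giving 10.
(p,q)=(1,0) is feasible, giving 5.
The best lattice point is (2,0), giving 10.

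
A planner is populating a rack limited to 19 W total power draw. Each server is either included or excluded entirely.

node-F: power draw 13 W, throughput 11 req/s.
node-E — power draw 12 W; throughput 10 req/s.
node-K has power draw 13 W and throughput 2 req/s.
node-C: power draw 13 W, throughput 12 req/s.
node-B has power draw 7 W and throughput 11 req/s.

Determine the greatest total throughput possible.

This is an integer program with binary decision variables.
Take node-E and node-B: power draw 12 + 7 = 19 ≤ 19, throughput 10 + 11 = 21.
No other feasible combination does better.

21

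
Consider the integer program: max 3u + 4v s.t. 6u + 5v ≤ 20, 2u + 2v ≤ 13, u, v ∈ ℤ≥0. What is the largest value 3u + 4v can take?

(u,v)=(0,4) is feasible, giving 16.
(u,v)=(0,3) is feasible, giving 12.
Maximum is 16 at (u,v)=(0,4).

16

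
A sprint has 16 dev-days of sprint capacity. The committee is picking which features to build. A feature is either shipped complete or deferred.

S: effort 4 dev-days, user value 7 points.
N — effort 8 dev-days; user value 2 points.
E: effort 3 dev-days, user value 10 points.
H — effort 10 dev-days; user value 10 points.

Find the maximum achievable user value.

20

This is a 0-1 knapsack instance.
Allowing fractional choices, the relaxed optimum would be about 26.0, but features are indivisible.
S + N + E: effort 4 + 8 + 3 = 15 ≤ 16, user value 7 + 2 + 10 = 19.
E + H: effort 3 + 10 = 13 ≤ 16, user value 10 + 10 = 20.
Best is E and H with total user value 20.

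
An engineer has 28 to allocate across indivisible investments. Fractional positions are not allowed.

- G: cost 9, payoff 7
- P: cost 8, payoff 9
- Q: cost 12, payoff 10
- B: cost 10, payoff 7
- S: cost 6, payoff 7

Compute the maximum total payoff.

26

This is an integer program with binary decision variables.
Allowing fractional choices, the relaxed optimum would be about 27.6, but investments are indivisible.
P + Q + S: cost 8 + 12 + 6 = 26 ≤ 28, payoff 9 + 10 + 7 = 26.
G + Q + S: cost 9 + 12 + 6 = 27 ≤ 28, payoff 7 + 10 + 7 = 24.
Best is P, Q, and S with total payoff 26.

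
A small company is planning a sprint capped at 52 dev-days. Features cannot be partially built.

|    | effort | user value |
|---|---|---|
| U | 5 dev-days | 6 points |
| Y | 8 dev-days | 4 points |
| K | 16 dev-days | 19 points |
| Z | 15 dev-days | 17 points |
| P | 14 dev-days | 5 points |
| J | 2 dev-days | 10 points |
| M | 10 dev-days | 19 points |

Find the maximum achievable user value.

This is a 0-1 knapsack instance.
K + Z + J + M: effort 16 + 15 + 2 + 10 = 43 ≤ 52, user value 19 + 17 + 10 + 19 = 65.
Y + K + Z + J + M: effort 8 + 16 + 15 + 2 + 10 = 51 ≤ 52, user value 4 + 19 + 17 + 10 + 19 = 69.
U + K + Z + J + M: effort 5 + 16 + 15 + 2 + 10 = 48 ≤ 52, user value 6 + 19 + 17 + 10 + 19 = 71.
Best is U, K, Z, J, and M with total user value 71.

71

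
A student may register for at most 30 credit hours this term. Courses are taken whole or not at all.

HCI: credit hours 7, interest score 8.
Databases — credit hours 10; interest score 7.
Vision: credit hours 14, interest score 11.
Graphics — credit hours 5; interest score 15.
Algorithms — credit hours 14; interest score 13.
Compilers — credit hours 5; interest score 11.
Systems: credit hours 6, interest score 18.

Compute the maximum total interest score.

Allowing fractional choices, the relaxed optimum would be about 58.5, but courses are indivisible.
Vision + Graphics + Compilers + Systems: credit hours 14 + 5 + 5 + 6 = 30 ≤ 30, interest score 11 + 15 + 11 + 18 = 55.
Graphics + Algorithms + Compilers + Systems: credit hours 5 + 14 + 5 + 6 = 30 ≤ 30, interest score 15 + 13 + 11 + 18 = 57.
HCI + Graphics + Compilers + Systems: credit hours 7 + 5 + 5 + 6 = 23 ≤ 30, interest score 8 + 15 + 11 + 18 = 52.
Best is Graphics, Algorithms, Compilers, and Systems with total interest score 57.

57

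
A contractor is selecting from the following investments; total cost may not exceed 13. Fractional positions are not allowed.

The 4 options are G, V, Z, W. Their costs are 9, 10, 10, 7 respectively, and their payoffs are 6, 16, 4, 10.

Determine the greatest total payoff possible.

16

Allowing fractional choices, the relaxed optimum would be about 20.3, but investments are indivisible.
V: cost 10 ≤ 13, payoff 16.
W: cost 7 ≤ 13, payoff 10.
Best is V with total payoff 16.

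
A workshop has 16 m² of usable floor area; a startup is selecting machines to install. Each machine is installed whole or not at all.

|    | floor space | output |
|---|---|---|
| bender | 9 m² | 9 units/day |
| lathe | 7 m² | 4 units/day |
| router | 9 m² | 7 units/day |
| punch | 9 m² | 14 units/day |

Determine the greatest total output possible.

This is an integer program with binary decision variables.
Take lathe and punch: floor space 7 + 9 = 16 ≤ 16, output 4 + 14 = 18.
No other feasible combination does better.

18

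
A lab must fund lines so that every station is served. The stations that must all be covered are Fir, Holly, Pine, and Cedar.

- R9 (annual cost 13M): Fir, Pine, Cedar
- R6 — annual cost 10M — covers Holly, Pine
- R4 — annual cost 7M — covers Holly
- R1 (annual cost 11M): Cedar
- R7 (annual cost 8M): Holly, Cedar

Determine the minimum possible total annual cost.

20

This is an integer covering problem.
The greedy cost-per-new-station heuristic would pick R7 and R9 for 21, but a cheaper cover exists.
Choose R9 and R4: together they cover Fir, Holly, Pine, Cedar — every station.
Total annual cost: 13 + 7 = 20.
No cover costs less than 20.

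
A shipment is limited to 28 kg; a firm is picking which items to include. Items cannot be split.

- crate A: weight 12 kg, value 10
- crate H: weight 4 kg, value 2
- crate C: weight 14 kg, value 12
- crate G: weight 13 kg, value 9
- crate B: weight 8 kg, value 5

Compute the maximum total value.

Take crate A and crate C: weight 12 + 14 = 26 ≤ 28, value 10 + 12 = 22.
No other feasible combination does better.

22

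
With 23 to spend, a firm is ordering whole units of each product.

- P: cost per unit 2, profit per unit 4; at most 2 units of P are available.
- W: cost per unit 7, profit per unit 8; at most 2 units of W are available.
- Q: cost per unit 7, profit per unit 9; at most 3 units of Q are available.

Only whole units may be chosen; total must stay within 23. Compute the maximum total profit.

1×P, 1×W, and 2×Q: cost 23 ≤ 23, profit 1·4 + 1·8 + 2·9 = 30.
1×P and 3×Q: cost 23 ≤ 23, profit 1·4 + 3·9 = 31.
Best is 31.

31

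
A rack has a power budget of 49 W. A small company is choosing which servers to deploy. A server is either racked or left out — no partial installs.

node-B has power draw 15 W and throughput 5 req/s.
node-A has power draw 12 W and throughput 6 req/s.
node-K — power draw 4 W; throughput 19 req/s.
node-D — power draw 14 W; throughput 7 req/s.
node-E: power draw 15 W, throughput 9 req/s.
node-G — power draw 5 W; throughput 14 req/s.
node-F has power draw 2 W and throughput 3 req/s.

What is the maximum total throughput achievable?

52

node-A + node-K + node-E + node-G + node-F: power draw 12 + 4 + 15 + 5 + 2 = 38 ≤ 49, throughput 6 + 19 + 9 + 14 + 3 = 51.
node-B + node-K + node-E + node-G + node-F: power draw 15 + 4 + 15 + 5 + 2 = 41 ≤ 49, throughput 5 + 19 + 9 + 14 + 3 = 50.
node-K + node-D + node-E + node-G + node-F: power draw 4 + 14 + 15 + 5 + 2 = 40 ≤ 49, throughput 19 + 7 + 9 + 14 + 3 = 52.
Best is node-K, node-D, node-E, node-G, and node-F with total throughput 52.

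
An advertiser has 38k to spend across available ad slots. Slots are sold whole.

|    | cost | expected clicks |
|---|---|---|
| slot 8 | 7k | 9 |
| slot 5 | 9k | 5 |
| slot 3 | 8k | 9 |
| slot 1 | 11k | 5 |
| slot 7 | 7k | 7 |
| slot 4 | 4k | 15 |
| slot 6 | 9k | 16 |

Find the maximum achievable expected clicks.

56

Take slot 8, slot 3, slot 7, slot 4, and slot 6: cost 7 + 8 + 7 + 4 + 9 = 35 ≤ 38, expected clicks 9 + 9 + 7 + 15 + 16 = 56.
No other feasible combination does better.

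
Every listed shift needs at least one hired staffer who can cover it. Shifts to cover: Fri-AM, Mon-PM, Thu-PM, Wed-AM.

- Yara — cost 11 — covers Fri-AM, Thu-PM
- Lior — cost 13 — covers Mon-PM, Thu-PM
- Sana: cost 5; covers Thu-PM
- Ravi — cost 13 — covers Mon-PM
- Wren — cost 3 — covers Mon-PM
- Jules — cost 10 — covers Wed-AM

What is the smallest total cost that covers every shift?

The greedy cost-per-new-shift heuristic would pick Wren, Sana, Jules, and Yara for 29, but a cheaper cover exists.
Choose Yara, Wren, and Jules: together they cover Fri-AM, Mon-PM, Thu-PM, Wed-AM — every shift.
Total cost: 11 + 3 + 10 = 24.
No cover costs less than 24.

24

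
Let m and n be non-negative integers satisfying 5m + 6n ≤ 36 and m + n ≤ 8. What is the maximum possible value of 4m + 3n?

28

(m,n)=(7,0) is feasible, giving 28.
(m,n)=(6,1) is feasible, giving 27.
(m,n)=(6,0) is feasible, giving 24.
No feasible integer point exceeds 28.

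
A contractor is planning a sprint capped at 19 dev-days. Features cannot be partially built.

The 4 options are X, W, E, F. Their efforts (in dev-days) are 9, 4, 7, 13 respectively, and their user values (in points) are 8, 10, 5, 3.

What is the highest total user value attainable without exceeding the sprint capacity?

W + E: effort 4 + 7 = 11 ≤ 19, user value 10 + 5 = 15.
X + W: effort 9 + 4 = 13 ≤ 19, user value 8 + 10 = 18.
Best is X and W with total user value 18.

18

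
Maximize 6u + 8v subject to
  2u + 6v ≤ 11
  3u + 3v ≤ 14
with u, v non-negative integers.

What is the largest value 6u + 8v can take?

The continuous relaxation peaks at (4.25, 0.417) with value 28.83; rounding to a feasible lattice point costs some objective.
(u,v)=(4,0): 2·4+6·0=8≤11, 3·4+3·0=12≤14, objective 24.
(u,v)=(3,0): 2·3+6·0=6≤11, 3·3+3·0=9≤14, objective 18.
No feasible integer point exceeds 24.

24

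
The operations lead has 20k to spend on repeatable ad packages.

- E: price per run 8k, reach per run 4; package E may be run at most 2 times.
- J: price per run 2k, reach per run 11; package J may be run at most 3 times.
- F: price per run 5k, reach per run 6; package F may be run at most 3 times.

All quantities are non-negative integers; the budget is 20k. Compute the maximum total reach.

45

This is a bounded integer knapsack.
1×E, 3×J, and 1×F: price 19 ≤ 20, reach 1·4 + 3·11 + 1·6 = 43.
3×J and 2×F: price 16 ≤ 20, reach 3·11 + 2·6 = 45.
Best is 45.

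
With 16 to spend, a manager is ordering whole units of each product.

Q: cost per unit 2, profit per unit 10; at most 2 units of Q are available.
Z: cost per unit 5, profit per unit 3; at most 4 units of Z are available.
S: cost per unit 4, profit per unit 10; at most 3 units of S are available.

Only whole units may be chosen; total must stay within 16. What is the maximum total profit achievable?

50

Take 2×Q and 3×S: cost 16 ≤ 16, profit 2·10 + 3·10 = 50.
Q has the best ratio (10/2) and is taken to its limit of 2; remaining capacity is filled optimally with the others.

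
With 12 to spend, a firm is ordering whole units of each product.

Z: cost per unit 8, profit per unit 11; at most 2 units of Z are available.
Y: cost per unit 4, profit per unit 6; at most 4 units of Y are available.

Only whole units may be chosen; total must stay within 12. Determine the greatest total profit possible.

This is a bounded integer knapsack.
3×Y: cost 12 ≤ 12, profit 3·6 = 18.
1×Z and 1×Y: cost 12 ≤ 12, profit 1·11 + 1·6 = 17.
Best is 18.

18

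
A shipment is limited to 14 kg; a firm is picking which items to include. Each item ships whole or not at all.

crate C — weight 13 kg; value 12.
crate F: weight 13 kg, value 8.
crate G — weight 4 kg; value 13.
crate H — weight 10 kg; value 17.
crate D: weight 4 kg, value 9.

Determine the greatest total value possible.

This is a 0-1 knapsack instance.
crate G + crate D: weight 4 + 4 = 8 ≤ 14, value 13 + 9 = 22.
crate H + crate D: weight 10 + 4 = 14 ≤ 14, value 17 + 9 = 26.
crate G + crate H: weight 4 + 10 = 14 ≤ 14, value 13 + 17 = 30.
Best is crate G and crate H with total value 30.

30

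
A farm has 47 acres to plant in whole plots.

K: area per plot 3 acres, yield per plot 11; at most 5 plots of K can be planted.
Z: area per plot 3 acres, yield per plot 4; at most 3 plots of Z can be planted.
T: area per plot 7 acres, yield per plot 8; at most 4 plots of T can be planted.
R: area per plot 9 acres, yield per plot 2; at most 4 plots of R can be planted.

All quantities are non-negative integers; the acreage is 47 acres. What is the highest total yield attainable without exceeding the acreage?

K has the best ratio (11/3); taking only K gives at most 5×11 = 55 (stopped by the supply cap of 5).
Mixing does better — 5×K, 1×Z, and 4×T: area 46 ≤ 47, yield 5·11 + 1·4 + 4·8 = 91.

91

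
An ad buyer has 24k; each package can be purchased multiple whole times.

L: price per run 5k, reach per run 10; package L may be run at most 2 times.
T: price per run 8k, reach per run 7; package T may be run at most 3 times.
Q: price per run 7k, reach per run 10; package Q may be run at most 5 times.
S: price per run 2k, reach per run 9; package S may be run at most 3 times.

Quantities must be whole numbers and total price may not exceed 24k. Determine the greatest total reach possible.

This is a bounded integer knapsack.
S has the best ratio (9/2); taking only S gives at most 3×9 = 27 (stopped by the supply cap of 3).
Mixing does better — 2×L, 1×Q, and 3×S: price 23 ≤ 24, reach 2·10 + 1·10 + 3·9 = 57.

57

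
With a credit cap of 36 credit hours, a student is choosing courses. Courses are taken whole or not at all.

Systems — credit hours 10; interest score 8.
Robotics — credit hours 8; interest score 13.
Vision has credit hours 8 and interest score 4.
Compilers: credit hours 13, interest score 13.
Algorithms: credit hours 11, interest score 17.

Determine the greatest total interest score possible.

Treat it as a binary knapsack problem.
Systems + Robotics + Algorithms: credit hours 10 + 8 + 11 = 29 ≤ 36, interest score 8 + 13 + 17 = 38.
Robotics + Compilers + Algorithms: credit hours 8 + 13 + 11 = 32 ≤ 36, interest score 13 + 13 + 17 = 43.
Systems + Compilers + Algorithms: credit hours 10 + 13 + 11 = 34 ≤ 36, interest score 8 + 13 + 17 = 38.
Best is Robotics, Compilers, and Algorithms with total interest score 43.

43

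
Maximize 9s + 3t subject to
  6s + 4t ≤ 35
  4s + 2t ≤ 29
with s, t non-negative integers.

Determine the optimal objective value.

(s,t)=(5,1): 6·5+4·1=34≤35, 4·5+2·1=22≤29, objective 48.
(s,t)=(5,0): 6·5+4·0=30≤35, 4·5+2·0=20≤29, objective 45.
No feasible integer point exceeds 48.

48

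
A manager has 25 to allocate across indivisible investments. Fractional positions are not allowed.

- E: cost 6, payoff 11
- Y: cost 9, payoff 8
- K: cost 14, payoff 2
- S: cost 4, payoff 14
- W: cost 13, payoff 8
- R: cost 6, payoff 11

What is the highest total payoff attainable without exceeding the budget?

44

E + S + R: cost 6 + 4 + 6 = 16 ≤ 25, payoff 11 + 14 + 11 = 36.
E + Y + S + R: cost 6 + 9 + 4 + 6 = 25 ≤ 25, payoff 11 + 8 + 14 + 11 = 44.
Best is E, Y, S, and R with total payoff 44.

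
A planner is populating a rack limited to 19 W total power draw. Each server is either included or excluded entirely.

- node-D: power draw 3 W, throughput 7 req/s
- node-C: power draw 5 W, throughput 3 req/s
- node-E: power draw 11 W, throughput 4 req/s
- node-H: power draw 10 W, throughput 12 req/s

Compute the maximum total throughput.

Take node-D, node-C, and node-H: power draw 3 + 5 + 10 = 18 ≤ 19, throughput 7 + 3 + 12 = 22.
No other feasible combination does better.

22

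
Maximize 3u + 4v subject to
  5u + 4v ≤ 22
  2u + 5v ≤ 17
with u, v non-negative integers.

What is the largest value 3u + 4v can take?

(u,v)=(1,3): 5·1+4·3=17≤22, 2·1+5·3=17≤17, objective 15.
(u,v)=(2,2): 5·2+4·2=18≤22, 2·2+5·2=14≤17, objective 14.
(u,v)=(3,1): 5·3+4·1=19≤22, 2·3+5·1=11≤17, objective 13.
No feasible integer point exceeds 15.

15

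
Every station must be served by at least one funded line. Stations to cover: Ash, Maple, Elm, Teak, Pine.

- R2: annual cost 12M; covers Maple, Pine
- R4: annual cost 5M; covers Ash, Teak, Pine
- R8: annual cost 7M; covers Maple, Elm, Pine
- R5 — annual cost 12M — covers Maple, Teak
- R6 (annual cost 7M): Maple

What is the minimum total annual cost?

12

This is an integer covering problem.
Choose R4 and R8: together they cover Ash, Maple, Elm, Teak, Pine — every station.
Total annual cost: 5 + 7 = 12.
No cover costs less than 12.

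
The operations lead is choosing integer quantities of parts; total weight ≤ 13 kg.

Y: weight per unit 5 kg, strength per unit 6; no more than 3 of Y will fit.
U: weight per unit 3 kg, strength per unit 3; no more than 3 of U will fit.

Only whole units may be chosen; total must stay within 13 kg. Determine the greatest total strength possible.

15

This is a bounded integer knapsack.
Take 2×Y and 1×U: weight 13 ≤ 13, strength 2·6 + 1·3 = 15.
No other integer combination yields more.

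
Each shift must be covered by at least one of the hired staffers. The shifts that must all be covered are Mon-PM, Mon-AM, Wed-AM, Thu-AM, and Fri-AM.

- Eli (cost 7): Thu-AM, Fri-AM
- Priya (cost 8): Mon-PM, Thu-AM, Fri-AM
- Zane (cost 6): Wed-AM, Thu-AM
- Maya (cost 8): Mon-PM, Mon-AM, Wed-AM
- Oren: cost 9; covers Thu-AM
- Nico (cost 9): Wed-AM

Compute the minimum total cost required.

This is a weighted set-cover instance.
The greedy cost-per-new-shift heuristic would pick Priya and Maya for 16, but a cheaper cover exists.
Choose Eli and Maya: together they cover Mon-PM, Mon-AM, Wed-AM, Thu-AM, Fri-AM — every shift.
Total cost: 7 + 8 = 15.
No cover costs less than 15.

15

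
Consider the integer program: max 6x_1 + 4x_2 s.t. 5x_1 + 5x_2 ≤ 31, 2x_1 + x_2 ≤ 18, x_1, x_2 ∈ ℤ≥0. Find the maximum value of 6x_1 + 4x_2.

36

(x_1,x_2)=(6,0): 5·6+5·0=30≤31, 2·6+1·0=12≤18, objective 36.
(x_1,x_2)=(5,1): 5·5+5·1=30≤31, 2·5+1·1=11≤18, objective 34.
(x_1,x_2)=(5,0): 5·5+5·0=25≤31, 2·5+1·0=10≤18, objective 30.
The best lattice point is (6,0), giving 36.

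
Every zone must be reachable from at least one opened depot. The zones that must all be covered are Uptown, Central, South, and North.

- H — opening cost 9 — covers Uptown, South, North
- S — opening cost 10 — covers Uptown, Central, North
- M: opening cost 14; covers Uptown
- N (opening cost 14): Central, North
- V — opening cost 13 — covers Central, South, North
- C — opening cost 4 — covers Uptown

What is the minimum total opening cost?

This is an integer covering problem.
The greedy cost-per-new-zone heuristic would pick H and S for 19, but a cheaper cover exists.
Choose V and C: together they cover Uptown, Central, South, North — every zone.
Total opening cost: 13 + 4 = 17.
No cover costs less than 17.

17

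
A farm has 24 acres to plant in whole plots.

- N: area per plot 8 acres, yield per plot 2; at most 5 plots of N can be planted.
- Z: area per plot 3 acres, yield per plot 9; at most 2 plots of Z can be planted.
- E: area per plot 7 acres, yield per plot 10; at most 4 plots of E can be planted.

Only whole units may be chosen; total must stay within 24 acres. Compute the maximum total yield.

2×Z and 2×E: area 20 ≤ 24, yield 2·9 + 2·10 = 38.
1×Z and 3×E: area 24 ≤ 24, yield 1·9 + 3·10 = 39.
Best is 39.

39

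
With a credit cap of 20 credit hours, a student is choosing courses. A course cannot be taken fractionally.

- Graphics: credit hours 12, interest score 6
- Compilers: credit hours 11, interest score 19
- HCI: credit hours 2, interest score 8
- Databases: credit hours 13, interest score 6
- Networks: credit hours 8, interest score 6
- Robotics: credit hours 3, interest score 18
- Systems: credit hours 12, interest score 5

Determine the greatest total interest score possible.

Allowing fractional choices, the relaxed optimum would be about 48.0, but courses are indivisible.
Compilers + HCI + Robotics: credit hours 11 + 2 + 3 = 16 ≤ 20, interest score 19 + 8 + 18 = 45.
Compilers + Robotics: credit hours 11 + 3 = 14 ≤ 20, interest score 19 + 18 = 37.
Best is Compilers, HCI, and Robotics with total interest score 45.

45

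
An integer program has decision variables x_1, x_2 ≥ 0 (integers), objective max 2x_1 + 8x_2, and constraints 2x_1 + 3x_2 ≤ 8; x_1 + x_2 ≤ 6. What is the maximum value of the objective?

18

The continuous relaxation peaks at (0, 2.67) with value 21.33; rounding to a feasible lattice point costs some objective.
(x_1,x_2)=(1,2): 2·1+3·2=8≤8, 1·1+1·2=3≤6, objective 18.
(x_1,x_2)=(0,2): 2·0+3·2=6≤8, 1·0+1·2=2≤6, objective 16.
(x_1,x_2)=(2,1): 2·2+3·1=7≤8, 1·2+1·1=3≤6, objective 12.
(x_1,x_2)=(1,1): 2·1+3·1=5≤8, 1·1+1·1=2≤6, objective 10.
No feasible integer point exceeds 18.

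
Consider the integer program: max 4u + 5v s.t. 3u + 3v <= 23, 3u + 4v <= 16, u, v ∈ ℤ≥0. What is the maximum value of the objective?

(u,v)=(4,1): 3·4+3·1=15≤23, 3·4+4·1=16≤16, objective 21.
(u,v)=(5,0): 3·5+3·0=15≤23, 3·5+4·0=15≤16, objective 20.
(u,v)=(3,1): 3·3+3·1=12≤23, 3·3+4·1=13≤16, objective 17.
The best lattice point is (4,1), giving 21.

21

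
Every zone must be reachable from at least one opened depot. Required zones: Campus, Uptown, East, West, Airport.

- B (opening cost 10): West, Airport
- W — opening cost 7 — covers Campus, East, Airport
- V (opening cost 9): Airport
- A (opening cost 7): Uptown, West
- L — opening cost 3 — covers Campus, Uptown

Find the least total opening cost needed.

The greedy cost-per-new-zone heuristic would pick L, W, and A for 17, but a cheaper cover exists.
Choose W and A: together they cover Campus, Uptown, East, West, Airport — every zone.
Total opening cost: 7 + 7 = 14.
No cover costs less than 14.

14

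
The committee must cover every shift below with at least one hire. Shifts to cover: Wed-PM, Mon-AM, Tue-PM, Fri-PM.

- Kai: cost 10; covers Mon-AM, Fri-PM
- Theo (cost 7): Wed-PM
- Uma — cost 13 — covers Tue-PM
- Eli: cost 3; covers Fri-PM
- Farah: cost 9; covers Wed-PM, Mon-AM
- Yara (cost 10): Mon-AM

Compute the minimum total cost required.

25

Choose Uma, Eli, and Farah: together they cover Wed-PM, Mon-AM, Tue-PM, Fri-PM — every shift.
Total cost: 13 + 3 + 9 = 25.
No cover costs less than 25.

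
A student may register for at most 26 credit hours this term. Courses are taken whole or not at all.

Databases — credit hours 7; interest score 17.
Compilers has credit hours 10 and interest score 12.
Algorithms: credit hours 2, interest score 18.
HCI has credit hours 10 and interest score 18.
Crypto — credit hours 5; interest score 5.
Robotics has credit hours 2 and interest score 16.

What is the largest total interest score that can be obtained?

74

Take Databases, Algorithms, HCI, Crypto, and Robotics: credit hours 7 + 2 + 10 + 5 + 2 = 26 ≤ 26, interest score 17 + 18 + 18 + 5 + 16 = 74.
No other feasible combination does better.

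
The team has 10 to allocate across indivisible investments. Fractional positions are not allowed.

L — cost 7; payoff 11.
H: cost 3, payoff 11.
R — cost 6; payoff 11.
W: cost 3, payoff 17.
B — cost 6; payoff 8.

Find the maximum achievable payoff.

28

L + W: cost 7 + 3 = 10 ≤ 10, payoff 11 + 17 = 28.
R + W: cost 6 + 3 = 9 ≤ 10, payoff 11 + 17 = 28.
H + W: cost 3 + 3 = 6 ≤ 10, payoff 11 + 17 = 28.
The maximum payoff is 28; one optimal choice is H and W.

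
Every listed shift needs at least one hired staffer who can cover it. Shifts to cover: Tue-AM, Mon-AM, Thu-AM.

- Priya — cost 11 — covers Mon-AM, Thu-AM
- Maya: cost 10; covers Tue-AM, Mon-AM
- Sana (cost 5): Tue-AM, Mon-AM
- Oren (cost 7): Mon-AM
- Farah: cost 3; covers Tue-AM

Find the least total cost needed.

This is a weighted set-cover instance.
The greedy cost-per-new-shift heuristic would pick Sana and Priya for 16, but a cheaper cover exists.
Choose Priya and Farah: together they cover Tue-AM, Mon-AM, Thu-AM — every shift.
Total cost: 11 + 3 = 14.
No cover costs less than 14.

14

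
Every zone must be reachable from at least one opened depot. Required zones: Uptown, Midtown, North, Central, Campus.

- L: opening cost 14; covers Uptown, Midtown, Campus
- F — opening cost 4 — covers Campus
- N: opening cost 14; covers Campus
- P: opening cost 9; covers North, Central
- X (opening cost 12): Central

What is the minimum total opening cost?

The greedy cost-per-new-zone heuristic would pick F, P, and L for 27, but a cheaper cover exists.
Choose L and P: together they cover Uptown, Midtown, North, Central, Campus — every zone.
Total opening cost: 14 + 9 = 23.
No cover costs less than 23.

23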